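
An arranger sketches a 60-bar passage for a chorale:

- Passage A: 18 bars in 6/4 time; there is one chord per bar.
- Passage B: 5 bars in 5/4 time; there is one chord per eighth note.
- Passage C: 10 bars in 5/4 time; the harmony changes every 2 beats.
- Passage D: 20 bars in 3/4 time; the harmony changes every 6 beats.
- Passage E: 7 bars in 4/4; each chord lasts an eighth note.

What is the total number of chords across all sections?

159 chords

A has 108 beats and chords last 6 each, so 18 chords.
B has 25 beats and chords last 0.5 each, so 50 chords.
C has 50 beats and chords last 2 each, so 25 chords.
D has 60 beats and chords last 6 each, so 10 chords.
E has 28 beats and chords last 0.5 each, so 56 chords.
Total: 18 + 50 + 25 + 10 + 56 = 159.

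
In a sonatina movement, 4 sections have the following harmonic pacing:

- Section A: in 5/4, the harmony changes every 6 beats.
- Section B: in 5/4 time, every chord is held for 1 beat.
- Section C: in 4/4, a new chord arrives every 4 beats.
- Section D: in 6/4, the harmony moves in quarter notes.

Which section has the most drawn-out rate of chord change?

A: 5/6 = 5/6 chords/bar.
B: 5/1 = 5 chords/bar.
C: 4/4 = 1 chord/bar.
D: 6/1 = 6 chords/bar.
Slowest is A at 5/6 chords/bar.

Section A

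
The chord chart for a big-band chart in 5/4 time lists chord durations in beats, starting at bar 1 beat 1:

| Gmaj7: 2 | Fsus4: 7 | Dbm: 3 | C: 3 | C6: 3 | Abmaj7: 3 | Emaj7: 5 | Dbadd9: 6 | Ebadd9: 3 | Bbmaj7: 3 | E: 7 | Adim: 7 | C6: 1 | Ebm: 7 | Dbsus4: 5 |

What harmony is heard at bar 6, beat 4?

Beat 4 of bar 6 is beat (6−1)×5 + 4 = 29 overall.
Running totals: Gmaj7 ends at 2, Fsus4 ends at 9, Dbm ends at 12, C ends at 15, C6 ends at 18, Abmaj7 ends at 21, Emaj7 ends at 26, Dbadd9 ends at 32.
Beat 29 falls within Dbadd9.

Dbadd9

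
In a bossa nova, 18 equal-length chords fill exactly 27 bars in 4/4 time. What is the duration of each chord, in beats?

6 beats

27 bars × 4 beats/bar = 108 beats total.
108 beats ÷ 18 chords = 6 beats per chord.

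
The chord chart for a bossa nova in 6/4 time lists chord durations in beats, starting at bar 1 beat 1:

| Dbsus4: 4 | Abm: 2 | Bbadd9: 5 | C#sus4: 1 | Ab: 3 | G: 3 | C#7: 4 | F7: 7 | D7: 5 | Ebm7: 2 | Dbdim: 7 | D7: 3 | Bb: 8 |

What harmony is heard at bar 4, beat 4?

C#7

Beat 4 of bar 4 is beat (4−1)×6 + 4 = 22 overall.
Running totals: Dbsus4 ends at 4, Abm ends at 6, Bbadd9 ends at 11, C#sus4 ends at 12, Ab ends at 15, G ends at 18, C#7 ends at 22.
Beat 22 falls within C#7.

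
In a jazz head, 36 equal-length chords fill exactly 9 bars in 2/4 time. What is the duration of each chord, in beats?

0.5 beats

9 bars × 2 beats/bar = 18 beats total.
18 beats ÷ 36 chords = 0.5 beats per chord.
(That is an eighth note.)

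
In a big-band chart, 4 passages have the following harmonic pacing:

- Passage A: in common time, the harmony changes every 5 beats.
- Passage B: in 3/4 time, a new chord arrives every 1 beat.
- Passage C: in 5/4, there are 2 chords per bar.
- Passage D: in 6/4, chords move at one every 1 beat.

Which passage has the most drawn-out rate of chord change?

A: 4/5 = 0.8 chords/bar.
B: 3/1 = 3 chords/bar.
C: 5/2.5 = 2 chords/bar.
D: 6/1 = 6 chords/bar.
Slowest is A at 0.8 chords/bar.

Passage A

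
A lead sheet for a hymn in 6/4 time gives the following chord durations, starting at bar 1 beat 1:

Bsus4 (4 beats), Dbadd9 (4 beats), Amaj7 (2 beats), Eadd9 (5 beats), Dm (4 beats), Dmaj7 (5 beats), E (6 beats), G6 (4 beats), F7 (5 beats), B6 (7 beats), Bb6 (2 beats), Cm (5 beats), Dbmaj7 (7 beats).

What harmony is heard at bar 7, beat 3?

F7

Beat 3 of bar 7 is beat (7−1)×6 + 3 = 39 overall.
Running totals: Bsus4 ends at 4, Dbadd9 ends at 8, Amaj7 ends at 10, Eadd9 ends at 15, Dm ends at 19, Dmaj7 ends at 24, E ends at 30, G6 ends at 34, F7 ends at 39.
Beat 39 falls within F7.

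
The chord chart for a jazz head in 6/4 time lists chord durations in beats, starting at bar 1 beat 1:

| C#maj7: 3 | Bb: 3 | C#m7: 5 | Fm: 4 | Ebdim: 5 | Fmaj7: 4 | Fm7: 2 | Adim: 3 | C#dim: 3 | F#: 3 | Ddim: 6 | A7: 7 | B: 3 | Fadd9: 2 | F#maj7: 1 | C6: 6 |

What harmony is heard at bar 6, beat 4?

Beat 4 of bar 6 is beat (6−1)×6 + 4 = 34 overall.
Running totals: C#maj7 ends at 3, Bb ends at 6, C#m7 ends at 11, Fm ends at 15, Ebdim ends at 20, Fmaj7 ends at 24, Fm7 ends at 26, Adim ends at 29, C#dim ends at 32, F# ends at 35.
Beat 34 falls within F#.

F#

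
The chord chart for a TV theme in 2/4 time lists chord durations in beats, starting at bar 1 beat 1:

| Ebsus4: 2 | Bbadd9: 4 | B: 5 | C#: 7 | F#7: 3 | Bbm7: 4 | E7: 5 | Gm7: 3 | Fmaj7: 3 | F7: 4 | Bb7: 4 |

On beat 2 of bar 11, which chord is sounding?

Beat 2 of bar 11 is beat (11−1)×2 + 2 = 22 overall.
Running totals: Ebsus4 ends at 2, Bbadd9 ends at 6, B ends at 11, C# ends at 18, F#7 ends at 21, Bbm7 ends at 25.
Beat 22 falls within Bbm7.

Bbm7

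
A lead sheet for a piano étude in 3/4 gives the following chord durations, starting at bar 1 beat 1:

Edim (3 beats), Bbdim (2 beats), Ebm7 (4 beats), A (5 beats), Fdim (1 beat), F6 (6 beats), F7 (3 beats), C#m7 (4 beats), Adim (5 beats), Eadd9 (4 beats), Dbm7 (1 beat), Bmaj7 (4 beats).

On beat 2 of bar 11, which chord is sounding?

Beat 2 of bar 11 is beat (11−1)×3 + 2 = 32 overall.
Running totals: Edim ends at 3, Bbdim ends at 5, Ebm7 ends at 9, A ends at 14, Fdim ends at 15, F6 ends at 21, F7 ends at 24, C#m7 ends at 28, Adim ends at 33.
Beat 32 falls within Adim.

Adim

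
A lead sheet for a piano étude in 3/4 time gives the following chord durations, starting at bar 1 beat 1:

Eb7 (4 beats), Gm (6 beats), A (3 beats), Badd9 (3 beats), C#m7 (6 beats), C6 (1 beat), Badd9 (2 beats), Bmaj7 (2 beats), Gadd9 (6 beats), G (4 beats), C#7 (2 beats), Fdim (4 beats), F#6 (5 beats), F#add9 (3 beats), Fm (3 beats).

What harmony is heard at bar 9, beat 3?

Bmaj7

Beat 3 of bar 9 is beat (9−1)×3 + 3 = 27 overall.
Running totals: Eb7 ends at 4, Gm ends at 10, A ends at 13, Badd9 ends at 16, C#m7 ends at 22, C6 ends at 23, Badd9 ends at 25, Bmaj7 ends at 27.
Beat 27 falls within Bmaj7.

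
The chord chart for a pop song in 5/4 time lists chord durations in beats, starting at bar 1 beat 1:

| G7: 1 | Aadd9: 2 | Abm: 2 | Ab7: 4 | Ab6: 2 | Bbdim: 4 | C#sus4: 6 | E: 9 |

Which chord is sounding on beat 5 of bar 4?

C#sus4

Beat 5 of bar 4 is beat (4−1)×5 + 5 = 20 overall.
Running totals: G7 ends at 1, Aadd9 ends at 3, Abm ends at 5, Ab7 ends at 9, Ab6 ends at 11, Bbdim ends at 15, C#sus4 ends at 21.
Beat 20 falls within C#sus4.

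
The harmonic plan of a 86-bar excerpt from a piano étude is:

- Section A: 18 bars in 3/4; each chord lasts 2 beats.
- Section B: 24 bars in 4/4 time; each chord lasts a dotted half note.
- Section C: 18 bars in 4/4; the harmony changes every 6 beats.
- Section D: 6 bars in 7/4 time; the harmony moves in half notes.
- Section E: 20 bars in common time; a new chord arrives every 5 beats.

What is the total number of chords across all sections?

108 chords

A: 18 bars × 3 beats = 54 beats; 2 beats/chord → 27 chords.
B: 24 bars × 4 beats = 96 beats; 3 beats/chord → 32 chords.
C: 18 bars × 4 beats = 72 beats; 6 beats/chord → 12 chords.
D: 6 bars × 7 beats = 42 beats; 2 beats/chord → 21 chords.
E: 20 bars × 4 beats = 80 beats; 5 beats/chord → 16 chords.
Total: 27 + 32 + 12 + 21 + 16 = 108.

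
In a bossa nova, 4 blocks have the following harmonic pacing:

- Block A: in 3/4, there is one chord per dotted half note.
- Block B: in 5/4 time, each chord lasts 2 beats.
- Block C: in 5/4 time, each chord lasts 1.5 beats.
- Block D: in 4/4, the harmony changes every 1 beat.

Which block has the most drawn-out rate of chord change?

A: 3 beats/bar ÷ 3 beats/chord = 1 chord/bar.
B: 5 beats/bar ÷ 2 beats/chord = 2.5 chords/bar.
C: 5 beats/bar ÷ 1.5 beats/chord = 10/3 chords/bar.
D: 4 beats/bar ÷ 1 beat/chord = 4 chords/bar.
Slowest is A at 1 chords/bar.

Block A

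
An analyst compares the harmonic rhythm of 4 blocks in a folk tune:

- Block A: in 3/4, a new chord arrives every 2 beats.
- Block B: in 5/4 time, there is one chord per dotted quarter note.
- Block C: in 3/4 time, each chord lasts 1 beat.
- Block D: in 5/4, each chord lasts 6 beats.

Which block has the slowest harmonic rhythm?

A: 3/2 = 1.5 chords/bar.
B: 5/1.5 = 10/3 chords/bar.
C: 3/1 = 3 chords/bar.
D: 5/6 = 5/6 chords/bar.
Slowest is D at 5/6 chords/bar.

Block D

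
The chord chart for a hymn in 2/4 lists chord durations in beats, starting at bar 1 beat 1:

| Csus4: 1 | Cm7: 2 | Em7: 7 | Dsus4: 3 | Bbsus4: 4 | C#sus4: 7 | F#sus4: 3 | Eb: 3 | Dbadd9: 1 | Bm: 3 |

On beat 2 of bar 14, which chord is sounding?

Beat 2 of bar 14 is beat (14−1)×2 + 2 = 28 overall.
Running totals: Csus4 ends at 1, Cm7 ends at 3, Em7 ends at 10, Dsus4 ends at 13, Bbsus4 ends at 17, C#sus4 ends at 24, F#sus4 ends at 27, Eb ends at 30.
Beat 28 falls within Eb.

Eb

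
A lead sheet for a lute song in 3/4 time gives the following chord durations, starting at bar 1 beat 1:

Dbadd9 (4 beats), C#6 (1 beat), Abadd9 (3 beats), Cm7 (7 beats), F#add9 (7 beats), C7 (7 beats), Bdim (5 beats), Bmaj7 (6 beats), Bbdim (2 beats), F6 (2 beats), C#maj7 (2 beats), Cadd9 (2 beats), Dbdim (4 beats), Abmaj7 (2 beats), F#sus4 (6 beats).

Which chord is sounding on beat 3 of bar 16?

Beat 3 of bar 16 is beat (16−1)×3 + 3 = 48 overall.
Running totals: Dbadd9 ends at 4, C#6 ends at 5, Abadd9 ends at 8, Cm7 ends at 15, F#add9 ends at 22, C7 ends at 29, Bdim ends at 34, Bmaj7 ends at 40, Bbdim ends at 42, F6 ends at 44, C#maj7 ends at 46, Cadd9 ends at 48.
Beat 48 falls within Cadd9.

Cadd9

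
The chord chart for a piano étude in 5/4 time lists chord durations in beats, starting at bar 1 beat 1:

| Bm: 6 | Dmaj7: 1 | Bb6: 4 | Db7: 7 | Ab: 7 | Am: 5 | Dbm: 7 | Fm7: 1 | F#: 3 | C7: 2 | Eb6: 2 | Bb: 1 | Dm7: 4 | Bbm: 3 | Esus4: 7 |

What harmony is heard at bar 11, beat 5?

Beat 5 of bar 11 is beat (11−1)×5 + 5 = 55 overall.
Running totals: Bm ends at 6, Dmaj7 ends at 7, Bb6 ends at 11, Db7 ends at 18, Ab ends at 25, Am ends at 30, Dbm ends at 37, Fm7 ends at 38, F# ends at 41, C7 ends at 43, Eb6 ends at 45, Bb ends at 46, Dm7 ends at 50, Bbm ends at 53, Esus4 ends at 60.
Beat 55 falls within Esus4.

Esus4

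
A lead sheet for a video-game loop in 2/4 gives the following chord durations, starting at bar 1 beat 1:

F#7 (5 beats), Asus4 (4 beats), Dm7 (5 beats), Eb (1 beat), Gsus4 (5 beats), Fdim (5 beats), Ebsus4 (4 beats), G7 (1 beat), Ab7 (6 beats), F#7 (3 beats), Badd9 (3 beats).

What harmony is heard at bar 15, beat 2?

Beat 2 of bar 15 is beat (15−1)×2 + 2 = 30 overall.
Running totals: F#7 ends at 5, Asus4 ends at 9, Dm7 ends at 14, Eb ends at 15, Gsus4 ends at 20, Fdim ends at 25, Ebsus4 ends at 29, G7 ends at 30.
Beat 30 falls within G7.

G7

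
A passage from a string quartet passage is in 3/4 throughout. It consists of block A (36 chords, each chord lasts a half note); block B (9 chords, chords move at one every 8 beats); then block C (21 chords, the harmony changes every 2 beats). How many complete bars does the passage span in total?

A: 36 × 2 = 72 beats = 24 bars.
B: 9 × 8 = 72 beats = 24 bars.
C: 21 × 2 = 42 beats = 14 bars.
Total: 24 + 24 + 14 = 62 bars.

62 bars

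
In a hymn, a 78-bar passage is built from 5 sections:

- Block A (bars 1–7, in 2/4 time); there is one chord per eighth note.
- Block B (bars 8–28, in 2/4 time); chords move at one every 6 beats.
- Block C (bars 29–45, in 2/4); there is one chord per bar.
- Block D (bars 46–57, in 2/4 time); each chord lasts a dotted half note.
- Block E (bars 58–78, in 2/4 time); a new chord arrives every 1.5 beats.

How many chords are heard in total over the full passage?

A has 14 beats and chords last 0.5 each, so 28 chords.
B has 42 beats and chords last 6 each, so 7 chords.
C has 34 beats and chords last 2 each, so 17 chords.
D has 24 beats and chords last 3 each, so 8 chords.
E has 42 beats and chords last 1.5 each, so 28 chords.
Total: 28 + 7 + 17 + 8 + 28 = 88.

88 chords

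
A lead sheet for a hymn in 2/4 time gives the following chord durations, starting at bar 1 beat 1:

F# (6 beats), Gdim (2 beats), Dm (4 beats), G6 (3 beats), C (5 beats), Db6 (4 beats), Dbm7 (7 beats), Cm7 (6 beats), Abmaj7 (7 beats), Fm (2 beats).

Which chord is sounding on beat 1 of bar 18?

Cm7

Beat 1 of bar 18 is beat (18−1)×2 + 1 = 35 overall.
Running totals: F# ends at 6, Gdim ends at 8, Dm ends at 12, G6 ends at 15, C ends at 20, Db6 ends at 24, Dbm7 ends at 31, Cm7 ends at 37.
Beat 35 falls within Cm7.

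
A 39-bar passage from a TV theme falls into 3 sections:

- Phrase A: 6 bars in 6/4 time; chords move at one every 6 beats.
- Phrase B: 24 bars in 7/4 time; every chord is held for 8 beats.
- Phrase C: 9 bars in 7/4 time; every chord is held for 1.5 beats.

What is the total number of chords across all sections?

A: 6 bars × 6 beats = 36 beats; 6 beats/chord → 6 chords.
B: 24 bars × 7 beats = 168 beats; 8 beats/chord → 21 chords.
C: 9 bars × 7 beats = 63 beats; 1.5 beats/chord → 42 chords.
Total: 6 + 21 + 42 = 69.

69 chords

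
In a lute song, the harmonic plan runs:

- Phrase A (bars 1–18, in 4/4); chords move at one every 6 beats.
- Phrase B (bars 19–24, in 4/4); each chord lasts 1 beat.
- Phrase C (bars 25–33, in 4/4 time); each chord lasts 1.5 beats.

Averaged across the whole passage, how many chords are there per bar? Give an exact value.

A: 18 × 4 = 72 beats ÷ 6 = 12 chords.
B: 6 × 4 = 24 beats ÷ 1 = 24 chords.
C: 9 × 4 = 36 beats ÷ 1.5 = 24 chords.
Overall: 60 chords over 33 bars → 60/33 = 20/11 chords per bar.

20/11 chords per bar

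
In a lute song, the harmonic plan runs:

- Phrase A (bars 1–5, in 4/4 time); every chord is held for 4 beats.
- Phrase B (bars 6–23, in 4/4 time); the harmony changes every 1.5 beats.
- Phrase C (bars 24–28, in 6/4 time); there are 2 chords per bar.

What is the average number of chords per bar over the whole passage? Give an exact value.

2.25 chords per bar

A: 5 × 4 = 20 beats ÷ 4 = 5 chords.
B: 18 × 4 = 72 beats ÷ 1.5 = 48 chords.
C: 5 × 6 = 30 beats ÷ 3 = 10 chords.
Overall: 63 chords over 28 bars → 63/28 = 2.25 chords per bar.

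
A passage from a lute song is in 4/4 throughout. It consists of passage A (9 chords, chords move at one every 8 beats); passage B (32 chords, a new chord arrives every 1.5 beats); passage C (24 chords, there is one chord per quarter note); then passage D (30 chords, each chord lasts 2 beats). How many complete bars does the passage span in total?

A: 9 × 8 = 72 beats = 18 bars.
B: 32 × 1.5 = 48 beats = 12 bars.
C: 24 × 1 = 24 beats = 6 bars.
D: 30 × 2 = 60 beats = 15 bars.
Total: 18 + 12 + 6 + 15 = 51 bars.

51 bars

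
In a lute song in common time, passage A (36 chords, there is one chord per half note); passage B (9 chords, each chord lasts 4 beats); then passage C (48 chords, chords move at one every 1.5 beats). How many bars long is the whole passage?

45 bars

A: 36 × 2 = 72 beats = 18 bars.
B: 9 × 4 = 36 beats = 9 bars.
C: 48 × 1.5 = 72 beats = 18 bars.
Total: 18 + 9 + 18 = 45 bars.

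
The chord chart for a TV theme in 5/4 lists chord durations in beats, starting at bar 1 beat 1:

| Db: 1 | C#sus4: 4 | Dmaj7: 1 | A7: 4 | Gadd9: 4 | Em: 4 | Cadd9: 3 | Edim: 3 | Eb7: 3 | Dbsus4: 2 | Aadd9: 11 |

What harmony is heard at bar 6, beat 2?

Eb7

Beat 2 of bar 6 is beat (6−1)×5 + 2 = 27 overall.
Running totals: Db ends at 1, C#sus4 ends at 5, Dmaj7 ends at 6, A7 ends at 10, Gadd9 ends at 14, Em ends at 18, Cadd9 ends at 21, Edim ends at 24, Eb7 ends at 27.
Beat 27 falls within Eb7.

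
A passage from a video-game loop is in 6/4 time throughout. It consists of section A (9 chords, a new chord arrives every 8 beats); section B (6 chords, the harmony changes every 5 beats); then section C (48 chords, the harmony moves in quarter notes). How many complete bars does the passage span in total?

25 bars

A: 9 × 8 = 72 beats = 12 bars.
B: 6 × 5 = 30 beats = 5 bars.
C: 48 × 1 = 48 beats = 8 bars.
Total: 12 + 5 + 8 = 25 bars.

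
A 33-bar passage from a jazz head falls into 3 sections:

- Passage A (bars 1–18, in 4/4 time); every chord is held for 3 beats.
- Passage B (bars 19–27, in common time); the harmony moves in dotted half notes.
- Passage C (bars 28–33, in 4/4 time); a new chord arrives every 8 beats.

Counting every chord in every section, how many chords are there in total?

39 chords

A: 18·4 = 72 beats, 72/3 = 24 chords.
B: 9·4 = 36 beats, 36/3 = 12 chords.
C: 6·4 = 24 beats, 24/8 = 3 chords.
Total: 24 + 12 + 3 = 39.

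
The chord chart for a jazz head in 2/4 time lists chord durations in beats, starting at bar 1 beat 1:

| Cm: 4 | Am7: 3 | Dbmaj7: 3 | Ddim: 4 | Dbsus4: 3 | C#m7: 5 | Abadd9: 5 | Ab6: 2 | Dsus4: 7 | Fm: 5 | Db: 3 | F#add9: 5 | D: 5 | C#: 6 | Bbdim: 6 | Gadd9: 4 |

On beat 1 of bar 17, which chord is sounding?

Beat 1 of bar 17 is beat (17−1)×2 + 1 = 33 overall.
Running totals: Cm ends at 4, Am7 ends at 7, Dbmaj7 ends at 10, Ddim ends at 14, Dbsus4 ends at 17, C#m7 ends at 22, Abadd9 ends at 27, Ab6 ends at 29, Dsus4 ends at 36.
Beat 33 falls within Dsus4.

Dsus4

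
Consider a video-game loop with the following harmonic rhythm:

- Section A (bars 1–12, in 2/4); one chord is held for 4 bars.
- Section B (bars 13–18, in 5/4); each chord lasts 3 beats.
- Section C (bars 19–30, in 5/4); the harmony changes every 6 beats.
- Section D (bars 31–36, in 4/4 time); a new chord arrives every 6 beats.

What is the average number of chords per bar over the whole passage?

A: 12 bars of 2 beats is 24 beats; at 8 beats each that's 3 chords.
B: 6 bars of 5 beats is 30 beats; at 3 beats each that's 10 chords.
C: 12 bars of 5 beats is 60 beats; at 6 beats each that's 10 chords.
D: 6 bars of 4 beats is 24 beats; at 6 beats each that's 4 chords.
Overall: 27 chords over 36 bars → 27/36 = 0.75 chords per bar.

0.75 chords per bar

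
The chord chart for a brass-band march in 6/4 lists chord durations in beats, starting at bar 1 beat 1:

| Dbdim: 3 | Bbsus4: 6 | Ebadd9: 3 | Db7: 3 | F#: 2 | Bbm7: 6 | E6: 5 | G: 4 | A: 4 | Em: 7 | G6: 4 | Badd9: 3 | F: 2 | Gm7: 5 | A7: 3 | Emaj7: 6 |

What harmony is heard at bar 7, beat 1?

Beat 1 of bar 7 is beat (7−1)×6 + 1 = 37 overall.
Running totals: Dbdim ends at 3, Bbsus4 ends at 9, Ebadd9 ends at 12, Db7 ends at 15, F# ends at 17, Bbm7 ends at 23, E6 ends at 28, G ends at 32, A ends at 36, Em ends at 43.
Beat 37 falls within Em.

Em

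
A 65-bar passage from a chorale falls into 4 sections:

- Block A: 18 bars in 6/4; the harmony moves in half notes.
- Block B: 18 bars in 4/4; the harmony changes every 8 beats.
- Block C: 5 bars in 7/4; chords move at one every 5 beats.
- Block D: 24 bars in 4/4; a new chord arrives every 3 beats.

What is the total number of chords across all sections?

A: 18 bars × 6 beats = 108 beats; 2 beats/chord → 54 chords.
B: 18 bars × 4 beats = 72 beats; 8 beats/chord → 9 chords.
C: 5 bars × 7 beats = 35 beats; 5 beats/chord → 7 chords.
D: 24 bars × 4 beats = 96 beats; 3 beats/chord → 32 chords.
Total: 54 + 9 + 7 + 32 = 102.

102 chords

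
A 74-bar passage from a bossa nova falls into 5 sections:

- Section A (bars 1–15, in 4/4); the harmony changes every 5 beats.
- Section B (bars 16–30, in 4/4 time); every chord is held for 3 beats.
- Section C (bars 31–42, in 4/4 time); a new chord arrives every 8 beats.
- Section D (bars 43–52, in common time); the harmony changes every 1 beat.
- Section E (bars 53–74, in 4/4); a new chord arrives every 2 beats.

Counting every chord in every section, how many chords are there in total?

122 chords

A: 15·4 = 60 beats, 60/5 = 12 chords.
B: 15·4 = 60 beats, 60/3 = 20 chords.
C: 12·4 = 48 beats, 48/8 = 6 chords.
D: 10·4 = 40 beats, 40/1 = 40 chords.
E: 22·4 = 88 beats, 88/2 = 44 chords.
Total: 12 + 20 + 6 + 40 + 44 = 122.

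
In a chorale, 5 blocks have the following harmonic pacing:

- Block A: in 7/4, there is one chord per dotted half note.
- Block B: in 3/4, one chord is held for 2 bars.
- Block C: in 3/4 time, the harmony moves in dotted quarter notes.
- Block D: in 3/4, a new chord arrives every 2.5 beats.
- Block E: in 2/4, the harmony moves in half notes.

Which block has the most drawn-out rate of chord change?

A: 7 beats/bar ÷ 3 beats/chord = 7/3 chords/bar.
B: 3 beats/bar ÷ 6 beats/chord = 0.5 chords/bar.
C: 3 beats/bar ÷ 1.5 beats/chord = 2 chords/bar.
D: 3 beats/bar ÷ 2.5 beats/chord = 1.2 chords/bar.
E: 2 beats/bar ÷ 2 beats/chord = 1 chord/bar.
Slowest is B at 0.5 chords/bar.

Block B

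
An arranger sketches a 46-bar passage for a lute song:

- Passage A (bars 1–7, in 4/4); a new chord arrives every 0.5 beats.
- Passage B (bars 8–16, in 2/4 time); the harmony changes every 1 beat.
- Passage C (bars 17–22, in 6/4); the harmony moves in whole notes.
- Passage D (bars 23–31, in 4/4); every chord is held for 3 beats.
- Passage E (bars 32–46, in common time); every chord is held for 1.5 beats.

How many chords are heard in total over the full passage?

A: 7 bars × 4 beats = 28 beats; 0.5 beats/chord → 56 chords.
B: 9 bars × 2 beats = 18 beats; 1 beat/chord → 18 chords.
C: 6 bars × 6 beats = 36 beats; 4 beats/chord → 9 chords.
D: 9 bars × 4 beats = 36 beats; 3 beats/chord → 12 chords.
E: 15 bars × 4 beats = 60 beats; 1.5 beats/chord → 40 chords.
Total: 56 + 18 + 9 + 12 + 40 = 135.

135 chords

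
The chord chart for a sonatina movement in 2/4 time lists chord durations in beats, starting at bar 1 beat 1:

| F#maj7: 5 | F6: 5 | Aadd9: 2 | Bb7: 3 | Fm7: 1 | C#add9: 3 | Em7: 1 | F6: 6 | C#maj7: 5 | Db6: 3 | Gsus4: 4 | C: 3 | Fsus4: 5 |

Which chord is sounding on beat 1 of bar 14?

C#maj7

Beat 1 of bar 14 is beat (14−1)×2 + 1 = 27 overall.
Running totals: F#maj7 ends at 5, F6 ends at 10, Aadd9 ends at 12, Bb7 ends at 15, Fm7 ends at 16, C#add9 ends at 19, Em7 ends at 20, F6 ends at 26, C#maj7 ends at 31.
Beat 27 falls within C#maj7.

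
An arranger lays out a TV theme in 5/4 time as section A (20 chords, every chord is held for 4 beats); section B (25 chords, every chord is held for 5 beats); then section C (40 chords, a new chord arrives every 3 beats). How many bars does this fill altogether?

65 bars

A: 20 × 4 = 80 beats = 16 bars.
B: 25 × 5 = 125 beats = 25 bars.
C: 40 × 3 = 120 beats = 24 bars.
Total: 16 + 25 + 24 = 65 bars.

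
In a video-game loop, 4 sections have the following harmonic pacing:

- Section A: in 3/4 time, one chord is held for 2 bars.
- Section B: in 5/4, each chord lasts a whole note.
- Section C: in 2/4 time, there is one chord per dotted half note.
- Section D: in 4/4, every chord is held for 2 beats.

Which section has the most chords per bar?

Section D

A: each chord is 6 beats in 3/4, so 0.5 per bar.
B: each chord is 4 beats in 5/4, so 1.25 per bar.
C: each chord is 3 beats in 2/4, so 2/3 per bar.
D: each chord is 2 beats in 4/4, so 2 per bar.
Fastest is D at 2 chords/bar.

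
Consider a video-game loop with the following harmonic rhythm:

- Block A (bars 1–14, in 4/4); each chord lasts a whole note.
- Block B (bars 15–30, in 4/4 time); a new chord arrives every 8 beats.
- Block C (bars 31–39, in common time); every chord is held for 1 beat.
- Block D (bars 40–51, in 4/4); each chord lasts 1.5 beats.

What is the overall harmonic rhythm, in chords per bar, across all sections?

30/17 chords per bar

A: 14 bars of 4 beats is 56 beats; at 4 beats each that's 14 chords.
B: 16 bars of 4 beats is 64 beats; at 8 beats each that's 8 chords.
C: 9 bars of 4 beats is 36 beats; at 1 beat each that's 36 chords.
D: 12 bars of 4 beats is 48 beats; at 1.5 beats each that's 32 chords.
Overall: 90 chords over 51 bars → 90/51 = 30/17 chords per bar.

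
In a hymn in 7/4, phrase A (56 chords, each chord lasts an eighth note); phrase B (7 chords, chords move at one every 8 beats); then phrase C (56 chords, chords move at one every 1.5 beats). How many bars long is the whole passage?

24 bars

A: 56 × 0.5 = 28 beats = 4 bars.
B: 7 × 8 = 56 beats = 8 bars.
C: 56 × 1.5 = 84 beats = 12 bars.
Total: 4 + 8 + 12 = 24 bars.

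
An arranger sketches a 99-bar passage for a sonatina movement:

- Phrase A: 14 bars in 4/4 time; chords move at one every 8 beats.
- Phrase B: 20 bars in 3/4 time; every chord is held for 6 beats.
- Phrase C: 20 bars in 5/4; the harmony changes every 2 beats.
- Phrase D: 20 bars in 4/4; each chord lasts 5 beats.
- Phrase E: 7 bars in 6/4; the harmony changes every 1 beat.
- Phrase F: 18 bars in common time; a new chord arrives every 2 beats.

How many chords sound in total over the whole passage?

A: 14·4 = 56 beats, 56/8 = 7 chords.
B: 20·3 = 60 beats, 60/6 = 10 chords.
C: 20·5 = 100 beats, 100/2 = 50 chords.
D: 20·4 = 80 beats, 80/5 = 16 chords.
E: 7·6 = 42 beats, 42/1 = 42 chords.
F: 18·4 = 72 beats, 72/2 = 36 chords.
Total: 7 + 10 + 50 + 16 + 42 + 36 = 161.

161 chords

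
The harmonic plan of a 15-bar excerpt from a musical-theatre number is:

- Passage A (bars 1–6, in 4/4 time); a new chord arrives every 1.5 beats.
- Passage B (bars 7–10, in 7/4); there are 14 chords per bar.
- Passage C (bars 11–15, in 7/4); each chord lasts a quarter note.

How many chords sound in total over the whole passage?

A: 6 bars × 4 beats = 24 beats; 1.5 beats/chord → 16 chords.
B: 4 bars × 7 beats = 28 beats; 0.5 beats/chord → 56 chords.
C: 5 bars × 7 beats = 35 beats; 1 beat/chord → 35 chords.
Total: 16 + 56 + 35 = 107.

107 chords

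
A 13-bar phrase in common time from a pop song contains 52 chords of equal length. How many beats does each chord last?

13 bars × 4 beats/bar = 52 beats total.
52 beats ÷ 52 chords = 1 beats per chord.
(That is a quarter note.)

1 beat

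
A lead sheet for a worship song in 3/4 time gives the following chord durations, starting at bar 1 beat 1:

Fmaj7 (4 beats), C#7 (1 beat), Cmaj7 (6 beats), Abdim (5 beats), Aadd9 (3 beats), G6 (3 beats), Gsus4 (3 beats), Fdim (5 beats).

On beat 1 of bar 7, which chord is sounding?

Aadd9

Beat 1 of bar 7 is beat (7−1)×3 + 1 = 19 overall.
Running totals: Fmaj7 ends at 4, C#7 ends at 5, Cmaj7 ends at 11, Abdim ends at 16, Aadd9 ends at 19.
Beat 19 falls within Aadd9.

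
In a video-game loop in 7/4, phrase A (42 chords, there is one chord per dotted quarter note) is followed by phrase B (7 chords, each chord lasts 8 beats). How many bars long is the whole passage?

17 bars

A: 42 × 1.5 = 63 beats = 9 bars.
B: 7 × 8 = 56 beats = 8 bars.
Total: 9 + 8 = 17 bars.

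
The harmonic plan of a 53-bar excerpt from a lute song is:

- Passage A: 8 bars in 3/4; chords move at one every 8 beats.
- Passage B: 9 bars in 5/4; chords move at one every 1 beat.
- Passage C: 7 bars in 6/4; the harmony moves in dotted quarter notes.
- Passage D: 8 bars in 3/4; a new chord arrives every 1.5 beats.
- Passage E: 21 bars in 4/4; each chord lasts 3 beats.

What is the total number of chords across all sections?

A has 24 beats and chords last 8 each, so 3 chords.
B has 45 beats and chords last 1 each, so 45 chords.
C has 42 beats and chords last 1.5 each, so 28 chords.
D has 24 beats and chords last 1.5 each, so 16 chords.
E has 84 beats and chords last 3 each, so 28 chords.
Total: 3 + 45 + 28 + 16 + 28 = 120.

120 chords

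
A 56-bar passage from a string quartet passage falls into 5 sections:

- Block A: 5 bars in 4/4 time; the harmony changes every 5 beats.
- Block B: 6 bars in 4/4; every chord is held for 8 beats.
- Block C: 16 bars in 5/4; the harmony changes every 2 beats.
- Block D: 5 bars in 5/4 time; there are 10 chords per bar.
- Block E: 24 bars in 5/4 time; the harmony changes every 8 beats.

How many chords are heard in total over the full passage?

A: 5 bars × 4 beats = 20 beats; 5 beats/chord → 4 chords.
B: 6 bars × 4 beats = 24 beats; 8 beats/chord → 3 chords.
C: 16 bars × 5 beats = 80 beats; 2 beats/chord → 40 chords.
D: 5 bars × 5 beats = 25 beats; 0.5 beats/chord → 50 chords.
E: 24 bars × 5 beats = 120 beats; 8 beats/chord → 15 chords.
Total: 4 + 3 + 40 + 50 + 15 = 112.

112 chords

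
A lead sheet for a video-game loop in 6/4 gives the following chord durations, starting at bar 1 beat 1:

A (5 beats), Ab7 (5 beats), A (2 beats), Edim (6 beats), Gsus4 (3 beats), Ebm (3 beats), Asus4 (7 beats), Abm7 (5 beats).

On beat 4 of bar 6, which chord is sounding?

Abm7

Beat 4 of bar 6 is beat (6−1)×6 + 4 = 34 overall.
Running totals: A ends at 5, Ab7 ends at 10, A ends at 12, Edim ends at 18, Gsus4 ends at 21, Ebm ends at 24, Asus4 ends at 31, Abm7 ends at 36.
Beat 34 falls within Abm7.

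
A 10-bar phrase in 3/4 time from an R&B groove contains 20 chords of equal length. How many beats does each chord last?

10 bars × 3 beats/bar = 30 beats total.
30 beats ÷ 20 chords = 1.5 beats per chord.
(That is a dotted quarter note.)

1.5 beats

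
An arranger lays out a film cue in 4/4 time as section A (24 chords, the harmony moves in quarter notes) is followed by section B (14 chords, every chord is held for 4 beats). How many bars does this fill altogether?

20 bars

A: 24 × 1 = 24 beats = 6 bars.
B: 14 × 4 = 56 beats = 14 bars.
Total: 6 + 14 = 20 bars.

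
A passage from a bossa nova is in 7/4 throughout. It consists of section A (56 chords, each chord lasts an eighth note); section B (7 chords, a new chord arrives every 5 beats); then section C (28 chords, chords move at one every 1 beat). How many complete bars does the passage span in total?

A: 56 × 0.5 = 28 beats = 4 bars.
B: 7 × 5 = 35 beats = 5 bars.
C: 28 × 1 = 28 beats = 4 bars.
Total: 4 + 5 + 4 = 13 bars.

13 bars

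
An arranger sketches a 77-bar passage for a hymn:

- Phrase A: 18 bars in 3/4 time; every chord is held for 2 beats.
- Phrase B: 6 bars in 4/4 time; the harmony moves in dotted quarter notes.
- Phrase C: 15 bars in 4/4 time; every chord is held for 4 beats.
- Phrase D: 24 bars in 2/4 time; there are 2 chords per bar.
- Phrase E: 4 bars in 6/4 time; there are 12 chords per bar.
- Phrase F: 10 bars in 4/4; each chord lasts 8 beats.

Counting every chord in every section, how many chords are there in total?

159 chords

A: 18 bars × 3 beats = 54 beats; 2 beats/chord → 27 chords.
B: 6 bars × 4 beats = 24 beats; 1.5 beats/chord → 16 chords.
C: 15 bars × 4 beats = 60 beats; 4 beats/chord → 15 chords.
D: 24 bars × 2 beats = 48 beats; 1 beat/chord → 48 chords.
E: 4 bars × 6 beats = 24 beats; 0.5 beats/chord → 48 chords.
F: 10 bars × 4 beats = 40 beats; 8 beats/chord → 5 chords.
Total: 27 + 16 + 15 + 48 + 48 + 5 = 159.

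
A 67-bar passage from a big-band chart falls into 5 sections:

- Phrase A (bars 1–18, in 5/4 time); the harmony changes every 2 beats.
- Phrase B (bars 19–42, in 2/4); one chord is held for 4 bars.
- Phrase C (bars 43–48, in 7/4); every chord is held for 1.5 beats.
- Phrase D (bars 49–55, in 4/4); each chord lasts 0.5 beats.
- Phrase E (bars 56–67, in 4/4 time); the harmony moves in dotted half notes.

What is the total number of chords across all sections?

A: 18·5 = 90 beats, 90/2 = 45 chords.
B: 24·2 = 48 beats, 48/8 = 6 chords.
C: 6·7 = 42 beats, 42/1.5 = 28 chords.
D: 7·4 = 28 beats, 28/0.5 = 56 chords.
E: 12·4 = 48 beats, 48/3 = 16 chords.
Total: 45 + 6 + 28 + 56 + 16 = 151.

151 chords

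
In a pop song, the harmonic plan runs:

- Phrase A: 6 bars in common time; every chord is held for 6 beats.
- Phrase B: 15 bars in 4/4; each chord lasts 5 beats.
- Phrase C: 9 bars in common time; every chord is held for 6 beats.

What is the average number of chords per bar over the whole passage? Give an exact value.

11/15 chords per bar

A: 6 bars of 4 beats is 24 beats; at 6 beats each that's 4 chords.
B: 15 bars of 4 beats is 60 beats; at 5 beats each that's 12 chords.
C: 9 bars of 4 beats is 36 beats; at 6 beats each that's 6 chords.
Overall: 22 chords over 30 bars → 22/30 = 11/15 chords per bar.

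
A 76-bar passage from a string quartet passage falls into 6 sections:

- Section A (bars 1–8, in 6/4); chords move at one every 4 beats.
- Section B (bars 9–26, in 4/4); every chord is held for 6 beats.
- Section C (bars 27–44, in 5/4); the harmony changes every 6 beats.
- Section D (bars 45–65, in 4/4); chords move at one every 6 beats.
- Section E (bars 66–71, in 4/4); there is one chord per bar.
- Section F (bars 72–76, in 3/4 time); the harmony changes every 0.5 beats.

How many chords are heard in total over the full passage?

A: 8·6 = 48 beats, 48/4 = 12 chords.
B: 18·4 = 72 beats, 72/6 = 12 chords.
C: 18·5 = 90 beats, 90/6 = 15 chords.
D: 21·4 = 84 beats, 84/6 = 14 chords.
E: 6·4 = 24 beats, 24/4 = 6 chords.
F: 5·3 = 15 beats, 15/0.5 = 30 chords.
Total: 12 + 12 + 15 + 14 + 6 + 30 = 89.

89 chords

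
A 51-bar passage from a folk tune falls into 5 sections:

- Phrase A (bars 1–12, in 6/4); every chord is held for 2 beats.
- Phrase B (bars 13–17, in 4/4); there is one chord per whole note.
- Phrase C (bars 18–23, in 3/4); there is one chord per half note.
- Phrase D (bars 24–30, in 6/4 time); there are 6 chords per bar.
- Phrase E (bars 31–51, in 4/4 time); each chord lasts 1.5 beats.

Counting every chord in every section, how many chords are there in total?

148 chords

A: 12 bars × 6 beats = 72 beats; 2 beats/chord → 36 chords.
B: 5 bars × 4 beats = 20 beats; 4 beats/chord → 5 chords.
C: 6 bars × 3 beats = 18 beats; 2 beats/chord → 9 chords.
D: 7 bars × 6 beats = 42 beats; 1 beat/chord → 42 chords.
E: 21 bars × 4 beats = 84 beats; 1.5 beats/chord → 56 chords.
Total: 36 + 5 + 9 + 42 + 56 = 148.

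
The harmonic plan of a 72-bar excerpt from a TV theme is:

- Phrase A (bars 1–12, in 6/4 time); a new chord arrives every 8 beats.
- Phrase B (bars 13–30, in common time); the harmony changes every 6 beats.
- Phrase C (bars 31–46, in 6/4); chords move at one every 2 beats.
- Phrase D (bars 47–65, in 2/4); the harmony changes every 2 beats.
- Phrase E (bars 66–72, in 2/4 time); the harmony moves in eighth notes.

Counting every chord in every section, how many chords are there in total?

A: 12 bars × 6 beats = 72 beats; 8 beats/chord → 9 chords.
B: 18 bars × 4 beats = 72 beats; 6 beats/chord → 12 chords.
C: 16 bars × 6 beats = 96 beats; 2 beats/chord → 48 chords.
D: 19 bars × 2 beats = 38 beats; 2 beats/chord → 19 chords.
E: 7 bars × 2 beats = 14 beats; 0.5 beats/chord → 28 chords.
Total: 9 + 12 + 48 + 19 + 28 = 116.

116 chords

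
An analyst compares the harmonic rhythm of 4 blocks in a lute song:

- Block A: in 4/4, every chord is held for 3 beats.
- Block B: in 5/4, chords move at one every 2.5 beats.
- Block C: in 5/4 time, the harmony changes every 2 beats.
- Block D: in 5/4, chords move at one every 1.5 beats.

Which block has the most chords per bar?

A: 4/3 = 4/3 chords/bar.
B: 5/2.5 = 2 chords/bar.
C: 5/2 = 2.5 chords/bar.
D: 5/1.5 = 10/3 chords/bar.
Fastest is D at 10/3 chords/bar.

Block D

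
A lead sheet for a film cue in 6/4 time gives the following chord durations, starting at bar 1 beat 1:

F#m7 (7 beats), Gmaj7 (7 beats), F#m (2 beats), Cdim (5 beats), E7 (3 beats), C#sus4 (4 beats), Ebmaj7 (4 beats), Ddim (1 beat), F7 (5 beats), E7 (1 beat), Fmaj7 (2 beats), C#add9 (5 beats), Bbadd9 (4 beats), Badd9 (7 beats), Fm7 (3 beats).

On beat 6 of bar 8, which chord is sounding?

Beat 6 of bar 8 is beat (8−1)×6 + 6 = 48 overall.
Running totals: F#m7 ends at 7, Gmaj7 ends at 14, F#m ends at 16, Cdim ends at 21, E7 ends at 24, C#sus4 ends at 28, Ebmaj7 ends at 32, Ddim ends at 33, F7 ends at 38, E7 ends at 39, Fmaj7 ends at 41, C#add9 ends at 46, Bbadd9 ends at 50.
Beat 48 falls within Bbadd9.

Bbadd9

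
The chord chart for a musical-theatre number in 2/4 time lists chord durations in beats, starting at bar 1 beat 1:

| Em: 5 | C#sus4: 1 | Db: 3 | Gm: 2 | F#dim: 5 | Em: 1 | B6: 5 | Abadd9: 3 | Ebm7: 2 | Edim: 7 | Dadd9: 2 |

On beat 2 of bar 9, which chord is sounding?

Beat 2 of bar 9 is beat (9−1)×2 + 2 = 18 overall.
Running totals: Em ends at 5, C#sus4 ends at 6, Db ends at 9, Gm ends at 11, F#dim ends at 16, Em ends at 17, B6 ends at 22.
Beat 18 falls within B6.

B6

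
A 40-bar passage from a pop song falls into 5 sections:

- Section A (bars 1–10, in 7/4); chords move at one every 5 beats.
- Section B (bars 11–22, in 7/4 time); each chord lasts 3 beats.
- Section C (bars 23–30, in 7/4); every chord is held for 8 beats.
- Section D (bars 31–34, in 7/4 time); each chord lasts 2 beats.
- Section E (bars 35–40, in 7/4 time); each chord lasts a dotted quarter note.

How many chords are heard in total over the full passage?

91 chords

A: 10 bars × 7 beats = 70 beats; 5 beats/chord → 14 chords.
B: 12 bars × 7 beats = 84 beats; 3 beats/chord → 28 chords.
C: 8 bars × 7 beats = 56 beats; 8 beats/chord → 7 chords.
D: 4 bars × 7 beats = 28 beats; 2 beats/chord → 14 chords.
E: 6 bars × 7 beats = 42 beats; 1.5 beats/chord → 28 chords.
Total: 14 + 28 + 7 + 14 + 28 = 91.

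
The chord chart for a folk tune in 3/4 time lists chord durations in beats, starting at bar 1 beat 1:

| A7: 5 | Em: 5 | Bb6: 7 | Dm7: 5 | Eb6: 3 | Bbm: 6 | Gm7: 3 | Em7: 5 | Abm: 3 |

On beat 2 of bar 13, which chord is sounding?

Beat 2 of bar 13 is beat (13−1)×3 + 2 = 38 overall.
Running totals: A7 ends at 5, Em ends at 10, Bb6 ends at 17, Dm7 ends at 22, Eb6 ends at 25, Bbm ends at 31, Gm7 ends at 34, Em7 ends at 39.
Beat 38 falls within Em7.

Em7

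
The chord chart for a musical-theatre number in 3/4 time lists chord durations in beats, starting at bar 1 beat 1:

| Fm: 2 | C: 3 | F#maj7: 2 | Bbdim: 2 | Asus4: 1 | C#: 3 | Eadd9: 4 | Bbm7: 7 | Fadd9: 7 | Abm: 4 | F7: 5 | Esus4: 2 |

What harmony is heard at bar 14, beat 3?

Esus4

Beat 3 of bar 14 is beat (14−1)×3 + 3 = 42 overall.
Running totals: Fm ends at 2, C ends at 5, F#maj7 ends at 7, Bbdim ends at 9, Asus4 ends at 10, C# ends at 13, Eadd9 ends at 17, Bbm7 ends at 24, Fadd9 ends at 31, Abm ends at 35, F7 ends at 40, Esus4 ends at 42.
Beat 42 falls within Esus4.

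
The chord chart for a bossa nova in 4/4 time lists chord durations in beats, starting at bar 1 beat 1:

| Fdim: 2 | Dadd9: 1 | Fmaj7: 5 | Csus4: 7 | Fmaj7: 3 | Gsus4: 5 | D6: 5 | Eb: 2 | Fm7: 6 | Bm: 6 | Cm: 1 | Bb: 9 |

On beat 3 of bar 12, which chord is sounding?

Bb

Beat 3 of bar 12 is beat (12−1)×4 + 3 = 47 overall.
Running totals: Fdim ends at 2, Dadd9 ends at 3, Fmaj7 ends at 8, Csus4 ends at 15, Fmaj7 ends at 18, Gsus4 ends at 23, D6 ends at 28, Eb ends at 30, Fm7 ends at 36, Bm ends at 42, Cm ends at 43, Bb ends at 52.
Beat 47 falls within Bb.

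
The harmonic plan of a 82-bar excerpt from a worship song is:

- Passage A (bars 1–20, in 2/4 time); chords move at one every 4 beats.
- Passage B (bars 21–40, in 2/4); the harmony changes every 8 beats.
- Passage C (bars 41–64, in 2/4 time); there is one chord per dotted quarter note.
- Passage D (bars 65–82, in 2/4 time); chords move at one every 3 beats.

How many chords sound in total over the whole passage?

59 chords

A: 20 bars × 2 beats = 40 beats; 4 beats/chord → 10 chords.
B: 20 bars × 2 beats = 40 beats; 8 beats/chord → 5 chords.
C: 24 bars × 2 beats = 48 beats; 1.5 beats/chord → 32 chords.
D: 18 bars × 2 beats = 36 beats; 3 beats/chord → 12 chords.
Total: 10 + 5 + 32 + 12 = 59.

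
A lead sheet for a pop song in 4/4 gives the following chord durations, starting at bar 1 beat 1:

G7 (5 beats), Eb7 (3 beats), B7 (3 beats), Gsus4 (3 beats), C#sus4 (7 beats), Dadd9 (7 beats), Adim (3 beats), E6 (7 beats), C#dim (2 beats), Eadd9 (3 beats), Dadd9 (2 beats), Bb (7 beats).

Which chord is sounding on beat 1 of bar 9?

E6

Beat 1 of bar 9 is beat (9−1)×4 + 1 = 33 overall.
Running totals: G7 ends at 5, Eb7 ends at 8, B7 ends at 11, Gsus4 ends at 14, C#sus4 ends at 21, Dadd9 ends at 28, Adim ends at 31, E6 ends at 38.
Beat 33 falls within E6.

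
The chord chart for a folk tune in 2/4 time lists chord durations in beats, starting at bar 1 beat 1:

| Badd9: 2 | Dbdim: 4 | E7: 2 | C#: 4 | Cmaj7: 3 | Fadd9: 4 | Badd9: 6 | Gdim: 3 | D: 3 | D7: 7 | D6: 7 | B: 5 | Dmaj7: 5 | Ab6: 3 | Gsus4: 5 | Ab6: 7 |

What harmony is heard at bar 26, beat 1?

Beat 1 of bar 26 is beat (26−1)×2 + 1 = 51 overall.
Running totals: Badd9 ends at 2, Dbdim ends at 6, E7 ends at 8, C# ends at 12, Cmaj7 ends at 15, Fadd9 ends at 19, Badd9 ends at 25, Gdim ends at 28, D ends at 31, D7 ends at 38, D6 ends at 45, B ends at 50, Dmaj7 ends at 55.
Beat 51 falls within Dmaj7.

Dmaj7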